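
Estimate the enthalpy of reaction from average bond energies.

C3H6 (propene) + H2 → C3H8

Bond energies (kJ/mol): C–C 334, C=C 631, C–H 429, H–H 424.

ΔH ≈ −137 kJ

Bonds broken (reactants):
  C–C: 1 × 334 = 334
  C–H: 6 × 429 = 2574
  C=C: 1 × 631 = 631
  H–H: 1 × 424 = 424
  Σ(broken) = 3963 kJ
Bonds formed (products):
  C–C: 2 × 334 = 668
  C–H: 8 × 429 = 3432
  Σ(formed) = 4100 kJ
ΔH = Σ(broken) − Σ(formed) = 3963 − 4100 = −137 kJ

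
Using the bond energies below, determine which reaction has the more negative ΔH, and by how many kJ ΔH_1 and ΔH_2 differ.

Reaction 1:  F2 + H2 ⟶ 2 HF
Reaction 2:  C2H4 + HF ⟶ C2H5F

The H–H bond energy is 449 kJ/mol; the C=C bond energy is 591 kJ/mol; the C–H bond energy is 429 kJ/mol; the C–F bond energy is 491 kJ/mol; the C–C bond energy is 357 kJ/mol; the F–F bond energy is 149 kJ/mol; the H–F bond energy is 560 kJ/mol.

Reaction 1, by 396 kJ

Reaction 1:
  Bonds broken (reactants):
    F–F: 1 × 149 = 149
    H–H: 1 × 449 = 449
    Σ(broken) = 598 kJ
  Bonds formed (products):
    H–F: 2 × 560 = 1120
    Σ(formed) = 1120 kJ
  ΔH_1 = 598 − 1120 = −522 kJ
Reaction 2:
  Bonds broken (reactants):
    C–H: 4 × 429 = 1716
    C=C: 1 × 591 = 591
    H–F: 1 × 560 = 560
    Σ(broken) = 2867 kJ
  Bonds formed (products):
    C–C: 1 × 357 = 357
    C–F: 1 × 491 = 491
    C–H: 5 × 429 = 2145
    Σ(formed) = 2993 kJ
  ΔH_2 = 2867 − 2993 = −126 kJ
ΔH_1 − ΔH_2 = −396 kJ, so reaction 1 has the more negative ΔH; |ΔH_1 − ΔH_2| = 396 kJ.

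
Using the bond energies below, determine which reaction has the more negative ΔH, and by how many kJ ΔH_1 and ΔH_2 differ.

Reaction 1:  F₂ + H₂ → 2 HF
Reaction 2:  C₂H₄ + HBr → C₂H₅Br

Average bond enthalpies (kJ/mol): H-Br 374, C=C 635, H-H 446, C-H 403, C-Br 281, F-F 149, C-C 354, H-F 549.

Reaction 1, by 474 kJ

Reaction 1:
  Bonds broken (reactants):
    F-F: 1 × 149 = 149
    H-H: 1 × 446 = 446
    Σ(broken) = 595 kJ
  Bonds formed (products):
    H-F: 2 × 549 = 1098
    Σ(formed) = 1098 kJ
  ΔH_1 = 595 − 1098 = −503 kJ
Reaction 2:
  Bonds broken (reactants):
    C-H: 4 × 403 = 1612
    C=C: 1 × 635 = 635
    H-Br: 1 × 374 = 374
    Σ(broken) = 2621 kJ
  Bonds formed (products):
    C-Br: 1 × 281 = 281
    C-C: 1 × 354 = 354
    C-H: 5 × 403 = 2015
    Σ(formed) = 2650 kJ
  ΔH_2 = 2621 − 2650 = −29 kJ
ΔH_1 − ΔH_2 = −474 kJ, so reaction 1 has the more negative ΔH; |ΔH_1 − ΔH_2| = 474 kJ.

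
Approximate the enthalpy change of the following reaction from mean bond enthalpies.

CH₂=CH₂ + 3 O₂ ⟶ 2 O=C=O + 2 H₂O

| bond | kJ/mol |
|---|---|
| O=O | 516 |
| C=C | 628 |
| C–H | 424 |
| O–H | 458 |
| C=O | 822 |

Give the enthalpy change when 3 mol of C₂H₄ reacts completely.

Bonds broken (reactants):
  C–H: 4 × 424 = 1696
  C=C: 1 × 628 = 628
  O=O: 3 × 516 = 1548
  Σ(broken) = 3872 kJ
Bonds formed (products):
  C=O: 4 × 822 = 3288
  O–H: 4 × 458 = 1832
  Σ(formed) = 5120 kJ
ΔH = Σ(broken) − Σ(formed) = 3872 − 5120 = −1248 kJ
For 3× the reaction as written: 3 × (−1248) = −3744 kJ

ΔH = −3744 kJ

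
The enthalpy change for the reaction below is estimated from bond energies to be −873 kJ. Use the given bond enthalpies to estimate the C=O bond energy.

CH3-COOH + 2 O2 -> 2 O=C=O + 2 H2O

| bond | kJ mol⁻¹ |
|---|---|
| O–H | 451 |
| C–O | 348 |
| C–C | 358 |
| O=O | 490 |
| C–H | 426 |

D(C=O) ≈ 828 kJ/mol

Let D be the C=O bond energy.
Σ(broken) = 1×358 + 3×426 + 1×348 + 1×D + 1×451 + 2×490 = 3415 + D
Σ(formed) = 4×D + 4×451 = 1804 + 4D
ΔH = Σ(broken) − Σ(formed) = (3415 + D) − (1804 + 4D) = +1611 − 3D
Setting this equal to −873 kJ gives 3D = 2484, so D = 828 kJ/mol.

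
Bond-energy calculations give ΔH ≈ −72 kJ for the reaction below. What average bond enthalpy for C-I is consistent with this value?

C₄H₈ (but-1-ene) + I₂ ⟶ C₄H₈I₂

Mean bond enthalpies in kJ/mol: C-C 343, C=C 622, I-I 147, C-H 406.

D(C-I) ≈ 249 kJ/mol

Let D be the C-I bond energy.
Σ(broken) = 2×343 + 8×406 + 1×622 + 1×147 = 4703
Σ(formed) = 3×343 + 8×406 + 2×D = 4277 + 2D
ΔH = Σ(broken) − Σ(formed) = (4703) − (4277 + 2D) = +426 − 2D
Setting this equal to −72 kJ gives 2D = 498, so D = 249 kJ/mol.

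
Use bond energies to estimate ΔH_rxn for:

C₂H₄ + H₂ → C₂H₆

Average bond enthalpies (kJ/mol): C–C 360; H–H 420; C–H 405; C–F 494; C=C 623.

Bonds broken (reactants):
  C–H: 4 × 405 = 1620
  C=C: 1 × 623 = 623
  H–H: 1 × 420 = 420
  Σ(broken) = 2663 kJ
Bonds formed (products):
  C–C: 1 × 360 = 360
  C–H: 6 × 405 = 2430
  Σ(formed) = 2790 kJ
ΔH = Σ(broken) − Σ(formed) = 2663 − 2790 = −127 kJ

ΔH ≈ −127 kJ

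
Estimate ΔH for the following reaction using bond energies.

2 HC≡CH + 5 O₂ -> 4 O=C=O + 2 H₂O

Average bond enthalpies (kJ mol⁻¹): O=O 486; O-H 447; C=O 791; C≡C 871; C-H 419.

ΔH ≈ −2268 kJ

Bonds broken (reactants):
  C≡C: 2 × 871 = 1742
  C-H: 4 × 419 = 1676
  O=O: 5 × 486 = 2430
  Σ(broken) = 5848 kJ
Bonds formed (products):
  C=O: 8 × 791 = 6328
  O-H: 4 × 447 = 1788
  Σ(formed) = 8116 kJ
ΔH = Σ(broken) − Σ(formed) = 5848 − 8116 = −2268 kJ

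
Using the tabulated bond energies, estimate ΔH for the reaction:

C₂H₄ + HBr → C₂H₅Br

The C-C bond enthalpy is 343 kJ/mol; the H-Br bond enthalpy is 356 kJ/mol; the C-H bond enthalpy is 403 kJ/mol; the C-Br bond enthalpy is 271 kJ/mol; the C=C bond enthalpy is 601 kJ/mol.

ΔH ≈ −60 kJ

Bonds broken (reactants):
  C-H: 4 × 403 = 1612
  C=C: 1 × 601 = 601
  H-Br: 1 × 356 = 356
  Σ(broken) = 2569 kJ
Bonds formed (products):
  C-Br: 1 × 271 = 271
  C-C: 1 × 343 = 343
  C-H: 5 × 403 = 2015
  Σ(formed) = 2629 kJ
ΔH = Σ(broken) − Σ(formed) = 2569 − 2629 = −60 kJ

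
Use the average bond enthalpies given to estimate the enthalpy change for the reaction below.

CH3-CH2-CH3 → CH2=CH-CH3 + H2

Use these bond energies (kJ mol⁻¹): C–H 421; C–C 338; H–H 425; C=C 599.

Bonds broken (reactants):
  C–C: 2 × 338 = 676
  C–H: 8 × 421 = 3368
  Σ(broken) = 4044 kJ
Bonds formed (products):
  C–C: 1 × 338 = 338
  C–H: 6 × 421 = 2526
  C=C: 1 × 599 = 599
  H–H: 1 × 425 = 425
  Σ(formed) = 3888 kJ
ΔH = Σ(broken) − Σ(formed) = 4044 − 3888 = +156 kJ

ΔH ≈ +156 kJ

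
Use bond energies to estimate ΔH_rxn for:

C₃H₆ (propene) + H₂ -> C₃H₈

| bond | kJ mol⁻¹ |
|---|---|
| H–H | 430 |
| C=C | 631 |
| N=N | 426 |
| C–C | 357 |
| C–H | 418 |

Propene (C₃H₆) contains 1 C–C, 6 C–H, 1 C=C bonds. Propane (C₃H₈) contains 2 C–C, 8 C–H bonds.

Bonds broken (reactants):
  C–C: 1 × 357 = 357
  C–H: 6 × 418 = 2508
  C=C: 1 × 631 = 631
  H–H: 1 × 430 = 430
  Σ(broken) = 3926 kJ
Bonds formed (products):
  C–C: 2 × 357 = 714
  C–H: 8 × 418 = 3344
  Σ(formed) = 4058 kJ
ΔH = Σ(broken) − Σ(formed) = 3926 − 4058 = −132 kJ

ΔH ≈ −132 kJ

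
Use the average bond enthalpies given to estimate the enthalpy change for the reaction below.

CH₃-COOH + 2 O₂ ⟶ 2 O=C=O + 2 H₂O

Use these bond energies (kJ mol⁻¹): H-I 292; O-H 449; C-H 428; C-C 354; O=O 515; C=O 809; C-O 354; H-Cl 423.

ΔH ≈ −752 kJ

Bonds broken (reactants):
  C-C: 1 × 354 = 354
  C-H: 3 × 428 = 1284
  C-O: 1 × 354 = 354
  C=O: 1 × 809 = 809
  O-H: 1 × 449 = 449
  O=O: 2 × 515 = 1030
  Σ(broken) = 4280 kJ
Bonds formed (products):
  C=O: 4 × 809 = 3236
  O-H: 4 × 449 = 1796
  Σ(formed) = 5032 kJ
ΔH = Σ(broken) − Σ(formed) = 4280 − 5032 = −752 kJ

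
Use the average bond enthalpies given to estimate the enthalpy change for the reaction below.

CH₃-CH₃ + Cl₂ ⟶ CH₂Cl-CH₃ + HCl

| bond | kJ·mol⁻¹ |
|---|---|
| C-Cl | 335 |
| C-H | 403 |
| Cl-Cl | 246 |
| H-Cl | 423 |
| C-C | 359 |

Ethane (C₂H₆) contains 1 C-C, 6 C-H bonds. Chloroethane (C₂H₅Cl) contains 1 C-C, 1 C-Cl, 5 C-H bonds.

Bonds broken (reactants):
  C-C: 1 × 359 = 359
  C-H: 6 × 403 = 2418
  Cl-Cl: 1 × 246 = 246
  Σ(broken) = 3023 kJ
Bonds formed (products):
  C-C: 1 × 359 = 359
  C-Cl: 1 × 335 = 335
  C-H: 5 × 403 = 2015
  H-Cl: 1 × 423 = 423
  Σ(formed) = 3132 kJ
ΔH = Σ(broken) − Σ(formed) = 3023 − 3132 = −109 kJ

ΔH ≈ −109 kJ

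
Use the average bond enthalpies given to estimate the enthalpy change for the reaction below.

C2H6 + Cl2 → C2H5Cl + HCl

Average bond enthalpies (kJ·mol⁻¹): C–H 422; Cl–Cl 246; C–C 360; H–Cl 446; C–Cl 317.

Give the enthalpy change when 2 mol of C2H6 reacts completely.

Bonds broken (reactants):
  C–C: 1 × 360 = 360
  C–H: 6 × 422 = 2532
  Cl–Cl: 1 × 246 = 246
  Σ(broken) = 3138 kJ
Bonds formed (products):
  C–C: 1 × 360 = 360
  C–Cl: 1 × 317 = 317
  C–H: 5 × 422 = 2110
  H–Cl: 1 × 446 = 446
  Σ(formed) = 3233 kJ
ΔH = Σ(broken) − Σ(formed) = 3138 − 3233 = −95 kJ
For 2× the reaction as written: 2 × (−95) = −190 kJ

ΔH = −190 kJ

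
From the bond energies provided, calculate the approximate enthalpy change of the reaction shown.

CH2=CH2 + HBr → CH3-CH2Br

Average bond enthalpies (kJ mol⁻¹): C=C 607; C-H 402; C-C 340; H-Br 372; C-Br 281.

ΔH ≈ −44 kJ

Bonds broken (reactants):
  C-H: 4 × 402 = 1608
  C=C: 1 × 607 = 607
  H-Br: 1 × 372 = 372
  Σ(broken) = 2587 kJ
Bonds formed (products):
  C-Br: 1 × 281 = 281
  C-C: 1 × 340 = 340
  C-H: 5 × 402 = 2010
  Σ(formed) = 2631 kJ
ΔH = Σ(broken) − Σ(formed) = 2587 − 2631 = −44 kJ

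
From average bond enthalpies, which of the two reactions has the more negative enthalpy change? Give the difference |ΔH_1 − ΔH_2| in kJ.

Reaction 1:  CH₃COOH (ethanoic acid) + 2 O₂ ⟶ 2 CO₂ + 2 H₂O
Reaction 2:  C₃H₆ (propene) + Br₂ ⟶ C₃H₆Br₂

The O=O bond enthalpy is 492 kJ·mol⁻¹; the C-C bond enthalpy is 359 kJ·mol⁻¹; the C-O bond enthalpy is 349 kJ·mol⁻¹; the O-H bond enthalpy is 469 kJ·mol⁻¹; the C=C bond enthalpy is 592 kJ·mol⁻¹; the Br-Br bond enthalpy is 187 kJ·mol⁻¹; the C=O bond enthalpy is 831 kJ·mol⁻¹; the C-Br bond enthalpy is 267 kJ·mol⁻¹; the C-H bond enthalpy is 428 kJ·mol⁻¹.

Reaction 1:
  Bonds broken (reactants):
    C-C: 1 × 359 = 359
    C-H: 3 × 428 = 1284
    C-O: 1 × 349 = 349
    C=O: 1 × 831 = 831
    O-H: 1 × 469 = 469
    O=O: 2 × 492 = 984
    Σ(broken) = 4276 kJ
  Bonds formed (products):
    C=O: 4 × 831 = 3324
    O-H: 4 × 469 = 1876
    Σ(formed) = 5200 kJ
  ΔH_1 = 4276 − 5200 = −924 kJ
Reaction 2:
  Bonds broken (reactants):
    Br-Br: 1 × 187 = 187
    C-C: 1 × 359 = 359
    C-H: 6 × 428 = 2568
    C=C: 1 × 592 = 592
    Σ(broken) = 3706 kJ
  Bonds formed (products):
    C-Br: 2 × 267 = 534
    C-C: 2 × 359 = 718
    C-H: 6 × 428 = 2568
    Σ(formed) = 3820 kJ
  ΔH_2 = 3706 − 3820 = −114 kJ
ΔH_1 − ΔH_2 = −810 kJ, so reaction 1 has the more negative ΔH; |ΔH_1 − ΔH_2| = 810 kJ.

Reaction 1, by 810 kJ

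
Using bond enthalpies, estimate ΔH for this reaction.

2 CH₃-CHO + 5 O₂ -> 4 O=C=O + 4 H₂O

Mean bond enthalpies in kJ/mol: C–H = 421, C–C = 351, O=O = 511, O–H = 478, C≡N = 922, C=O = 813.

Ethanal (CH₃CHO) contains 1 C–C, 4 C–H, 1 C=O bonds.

ΔH ≈ −2077 kJ

Bonds broken (reactants):
  C–C: 2 × 351 = 702
  C–H: 8 × 421 = 3368
  C=O: 2 × 813 = 1626
  O=O: 5 × 511 = 2555
  Σ(broken) = 8251 kJ
Bonds formed (products):
  C=O: 8 × 813 = 6504
  O–H: 8 × 478 = 3824
  Σ(formed) = 10328 kJ
ΔH = Σ(broken) − Σ(formed) = 8251 − 10328 = −2077 kJ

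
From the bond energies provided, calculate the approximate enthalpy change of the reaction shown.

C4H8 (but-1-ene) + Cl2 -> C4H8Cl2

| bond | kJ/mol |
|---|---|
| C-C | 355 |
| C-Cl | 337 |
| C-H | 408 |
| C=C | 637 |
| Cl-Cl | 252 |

Bonds broken (reactants):
  C-C: 2 × 355 = 710
  C-H: 8 × 408 = 3264
  C=C: 1 × 637 = 637
  Cl-Cl: 1 × 252 = 252
  Σ(broken) = 4863 kJ
Bonds formed (products):
  C-C: 3 × 355 = 1065
  C-Cl: 2 × 337 = 674
  C-H: 8 × 408 = 3264
  Σ(formed) = 5003 kJ
ΔH = Σ(broken) − Σ(formed) = 4863 − 5003 = −140 kJ

ΔH ≈ −140 kJ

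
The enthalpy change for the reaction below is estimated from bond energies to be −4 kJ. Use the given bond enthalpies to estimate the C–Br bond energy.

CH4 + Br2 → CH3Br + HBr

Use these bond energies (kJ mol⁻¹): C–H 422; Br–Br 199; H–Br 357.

D(C–Br) ≈ 268 kJ/mol

Let D be the C–Br bond energy.
Σ(broken) = 1×199 + 4×422 = 1887
Σ(formed) = 1×D + 3×422 + 1×357 = 1623 + D
ΔH = Σ(broken) − Σ(formed) = (1887) − (1623 + D) = +264 − D
Setting this equal to −4 kJ gives D = 268 kJ/mol.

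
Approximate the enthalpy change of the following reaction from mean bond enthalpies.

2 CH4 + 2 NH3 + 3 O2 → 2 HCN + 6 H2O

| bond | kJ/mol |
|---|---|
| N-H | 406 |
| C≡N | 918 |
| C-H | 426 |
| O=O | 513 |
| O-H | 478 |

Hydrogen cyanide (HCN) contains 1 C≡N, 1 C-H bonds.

Bonds broken (reactants):
  C-H: 8 × 426 = 3408
  N-H: 6 × 406 = 2436
  O=O: 3 × 513 = 1539
  Σ(broken) = 7383 kJ
Bonds formed (products):
  C≡N: 2 × 918 = 1836
  C-H: 2 × 426 = 852
  O-H: 12 × 478 = 5736
  Σ(formed) = 8424 kJ
ΔH = Σ(broken) − Σ(formed) = 7383 − 8424 = −1041 kJ

ΔH ≈ −1041 kJ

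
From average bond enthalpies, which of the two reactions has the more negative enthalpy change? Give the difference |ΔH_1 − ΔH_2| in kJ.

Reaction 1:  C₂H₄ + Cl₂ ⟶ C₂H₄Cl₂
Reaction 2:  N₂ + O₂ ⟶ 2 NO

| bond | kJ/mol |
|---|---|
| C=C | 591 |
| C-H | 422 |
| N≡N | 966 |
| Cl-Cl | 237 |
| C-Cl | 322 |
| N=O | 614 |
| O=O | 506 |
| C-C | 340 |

Reaction 1:
  Bonds broken (reactants):
    C-H: 4 × 422 = 1688
    C=C: 1 × 591 = 591
    Cl-Cl: 1 × 237 = 237
    Σ(broken) = 2516 kJ
  Bonds formed (products):
    C-C: 1 × 340 = 340
    C-Cl: 2 × 322 = 644
    C-H: 4 × 422 = 1688
    Σ(formed) = 2672 kJ
  ΔH_1 = 2516 − 2672 = −156 kJ
Reaction 2:
  Bonds broken (reactants):
    N≡N: 1 × 966 = 966
    O=O: 1 × 506 = 506
    Σ(broken) = 1472 kJ
  Bonds formed (products):
    N=O: 2 × 614 = 1228
    Σ(formed) = 1228 kJ
  ΔH_2 = 1472 − 1228 = +244 kJ
ΔH_1 − ΔH_2 = −400 kJ, so reaction 1 has the more negative ΔH; |ΔH_1 − ΔH_2| = 400 kJ.

Reaction 1, by 400 kJ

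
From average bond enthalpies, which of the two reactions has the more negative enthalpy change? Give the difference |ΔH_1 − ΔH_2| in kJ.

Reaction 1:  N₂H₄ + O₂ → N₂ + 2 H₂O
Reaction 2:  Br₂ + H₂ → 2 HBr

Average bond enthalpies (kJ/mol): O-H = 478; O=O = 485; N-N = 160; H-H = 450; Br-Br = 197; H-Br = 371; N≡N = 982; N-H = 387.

Reaction 1:
  Bonds broken (reactants):
    N-H: 4 × 387 = 1548
    N-N: 1 × 160 = 160
    O=O: 1 × 485 = 485
    Σ(broken) = 2193 kJ
  Bonds formed (products):
    N≡N: 1 × 982 = 982
    O-H: 4 × 478 = 1912
    Σ(formed) = 2894 kJ
  ΔH_1 = 2193 − 2894 = −701 kJ
Reaction 2:
  Bonds broken (reactants):
    Br-Br: 1 × 197 = 197
    H-H: 1 × 450 = 450
    Σ(broken) = 647 kJ
  Bonds formed (products):
    H-Br: 2 × 371 = 742
    Σ(formed) = 742 kJ
  ΔH_2 = 647 − 742 = −95 kJ
ΔH_1 − ΔH_2 = −606 kJ, so reaction 1 has the more negative ΔH; |ΔH_1 − ΔH_2| = 606 kJ.

Reaction 1, by 606 kJ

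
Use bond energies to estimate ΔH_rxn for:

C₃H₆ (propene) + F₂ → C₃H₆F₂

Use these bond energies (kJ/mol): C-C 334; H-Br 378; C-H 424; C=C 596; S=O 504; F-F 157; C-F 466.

ΔH ≈ −513 kJ

Bonds broken (reactants):
  C-C: 1 × 334 = 334
  C-H: 6 × 424 = 2544
  C=C: 1 × 596 = 596
  F-F: 1 × 157 = 157
  Σ(broken) = 3631 kJ
Bonds formed (products):
  C-C: 2 × 334 = 668
  C-F: 2 × 466 = 932
  C-H: 6 × 424 = 2544
  Σ(formed) = 4144 kJ
ΔH = Σ(broken) − Σ(formed) = 3631 − 4144 = −513 kJ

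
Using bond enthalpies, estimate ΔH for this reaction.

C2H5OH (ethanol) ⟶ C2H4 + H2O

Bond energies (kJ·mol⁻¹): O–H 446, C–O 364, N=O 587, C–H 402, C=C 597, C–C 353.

ΔH ≈ +76 kJ

Bonds broken (reactants):
  C–C: 1 × 353 = 353
  C–H: 5 × 402 = 2010
  C–O: 1 × 364 = 364
  O–H: 1 × 446 = 446
  Σ(broken) = 3173 kJ
Bonds formed (products):
  C–H: 4 × 402 = 1608
  C=C: 1 × 597 = 597
  O–H: 2 × 446 = 892
  Σ(formed) = 3097 kJ
ΔH = Σ(broken) − Σ(formed) = 3173 − 3097 = +76 kJ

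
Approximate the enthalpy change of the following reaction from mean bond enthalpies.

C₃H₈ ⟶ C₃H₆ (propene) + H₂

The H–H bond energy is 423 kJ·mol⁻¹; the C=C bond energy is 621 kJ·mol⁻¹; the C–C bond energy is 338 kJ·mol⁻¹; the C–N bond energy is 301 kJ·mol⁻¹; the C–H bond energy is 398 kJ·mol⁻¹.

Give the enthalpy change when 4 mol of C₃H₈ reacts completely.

ΔH = +360 kJ

Bonds broken (reactants):
  C–C: 2 × 338 = 676
  C–H: 8 × 398 = 3184
  Σ(broken) = 3860 kJ
Bonds formed (products):
  C–C: 1 × 338 = 338
  C–H: 6 × 398 = 2388
  C=C: 1 × 621 = 621
  H–H: 1 × 423 = 423
  Σ(formed) = 3770 kJ
ΔH = Σ(broken) − Σ(formed) = 3860 − 3770 = +90 kJ
For 4× the reaction as written: 4 × (+90) = +360 kJ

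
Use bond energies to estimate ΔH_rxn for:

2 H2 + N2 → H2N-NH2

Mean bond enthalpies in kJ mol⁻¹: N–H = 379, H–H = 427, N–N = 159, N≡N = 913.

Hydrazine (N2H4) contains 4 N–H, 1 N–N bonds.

Bonds broken (reactants):
  H–H: 2 × 427 = 854
  N≡N: 1 × 913 = 913
  Σ(broken) = 1767 kJ
Bonds formed (products):
  N–H: 4 × 379 = 1516
  N–N: 1 × 159 = 159
  Σ(formed) = 1675 kJ
ΔH = Σ(broken) − Σ(formed) = 1767 − 1675 = +92 kJ

ΔH ≈ +92 kJ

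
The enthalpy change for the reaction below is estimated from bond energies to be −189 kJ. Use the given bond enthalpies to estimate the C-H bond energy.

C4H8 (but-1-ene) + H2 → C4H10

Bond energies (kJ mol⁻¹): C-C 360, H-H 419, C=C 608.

D(C-H) ≈ 428 kJ/mol

Let D be the C-H bond energy.
Σ(broken) = 2×360 + 8×D + 1×608 + 1×419 = 1747 + 8D
Σ(formed) = 3×360 + 10×D = 1080 + 10D
ΔH = Σ(broken) − Σ(formed) = (1747 + 8D) − (1080 + 10D) = +667 − 2D
Setting this equal to −189 kJ gives 2D = 856, so D = 428 kJ/mol.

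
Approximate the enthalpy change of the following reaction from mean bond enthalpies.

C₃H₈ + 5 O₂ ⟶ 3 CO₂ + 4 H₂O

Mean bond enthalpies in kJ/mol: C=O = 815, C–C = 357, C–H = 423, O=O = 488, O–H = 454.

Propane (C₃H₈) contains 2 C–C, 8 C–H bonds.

Bonds broken (reactants):
  C–C: 2 × 357 = 714
  C–H: 8 × 423 = 3384
  O=O: 5 × 488 = 2440
  Σ(broken) = 6538 kJ
Bonds formed (products):
  C=O: 6 × 815 = 4890
  O–H: 8 × 454 = 3632
  Σ(formed) = 8522 kJ
ΔH = Σ(broken) − Σ(formed) = 6538 − 8522 = −1984 kJ

ΔH ≈ −1984 kJ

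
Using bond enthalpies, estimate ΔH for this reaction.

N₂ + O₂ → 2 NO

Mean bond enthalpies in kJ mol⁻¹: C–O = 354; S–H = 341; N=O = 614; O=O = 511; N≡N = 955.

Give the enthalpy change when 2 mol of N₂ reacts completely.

ΔH = +476 kJ

Bonds broken (reactants):
  N≡N: 1 × 955 = 955
  O=O: 1 × 511 = 511
  Σ(broken) = 1466 kJ
Bonds formed (products):
  N=O: 2 × 614 = 1228
  Σ(formed) = 1228 kJ
ΔH = Σ(broken) − Σ(formed) = 1466 − 1228 = +238 kJ
For 2× the reaction as written: 2 × (+238) = +476 kJ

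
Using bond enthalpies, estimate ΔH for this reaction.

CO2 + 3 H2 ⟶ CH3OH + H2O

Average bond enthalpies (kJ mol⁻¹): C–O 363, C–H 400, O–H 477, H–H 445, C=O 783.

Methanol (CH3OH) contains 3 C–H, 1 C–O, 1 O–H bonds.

Bonds broken (reactants):
  C=O: 2 × 783 = 1566
  H–H: 3 × 445 = 1335
  Σ(broken) = 2901 kJ
Bonds formed (products):
  C–H: 3 × 400 = 1200
  C–O: 1 × 363 = 363
  O–H: 3 × 477 = 1431
  Σ(formed) = 2994 kJ
ΔH = Σ(broken) − Σ(formed) = 2901 − 2994 = −93 kJ

ΔH ≈ −93 kJ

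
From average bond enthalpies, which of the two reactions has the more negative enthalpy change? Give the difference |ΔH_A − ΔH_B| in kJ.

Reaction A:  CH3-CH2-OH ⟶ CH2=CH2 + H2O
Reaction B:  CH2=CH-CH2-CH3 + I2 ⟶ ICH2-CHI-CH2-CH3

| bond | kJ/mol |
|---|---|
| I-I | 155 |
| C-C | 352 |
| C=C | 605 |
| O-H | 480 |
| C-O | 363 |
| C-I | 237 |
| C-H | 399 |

Reaction A:
  Bonds broken (reactants):
    C-C: 1 × 352 = 352
    C-H: 5 × 399 = 1995
    C-O: 1 × 363 = 363
    O-H: 1 × 480 = 480
    Σ(broken) = 3190 kJ
  Bonds formed (products):
    C-H: 4 × 399 = 1596
    C=C: 1 × 605 = 605
    O-H: 2 × 480 = 960
    Σ(formed) = 3161 kJ
  ΔH_A = 3190 − 3161 = +29 kJ
Reaction B:
  Bonds broken (reactants):
    C-C: 2 × 352 = 704
    C-H: 8 × 399 = 3192
    C=C: 1 × 605 = 605
    I-I: 1 × 155 = 155
    Σ(broken) = 4656 kJ
  Bonds formed (products):
    C-C: 3 × 352 = 1056
    C-H: 8 × 399 = 3192
    C-I: 2 × 237 = 474
    Σ(formed) = 4722 kJ
  ΔH_B = 4656 − 4722 = −66 kJ
ΔH_A − ΔH_B = +95 kJ, so reaction B has the more negative ΔH; |ΔH_A − ΔH_B| = 95 kJ.

Reaction B, by 95 kJ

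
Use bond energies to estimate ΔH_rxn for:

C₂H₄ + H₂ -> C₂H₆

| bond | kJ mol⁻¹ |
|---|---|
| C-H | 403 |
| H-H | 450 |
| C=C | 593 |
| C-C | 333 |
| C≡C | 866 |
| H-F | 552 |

ΔH ≈ −96 kJ

Bonds broken (reactants):
  C-H: 4 × 403 = 1612
  C=C: 1 × 593 = 593
  H-H: 1 × 450 = 450
  Σ(broken) = 2655 kJ
Bonds formed (products):
  C-C: 1 × 333 = 333
  C-H: 6 × 403 = 2418
  Σ(formed) = 2751 kJ
ΔH = Σ(broken) − Σ(formed) = 2655 − 2751 = −96 kJ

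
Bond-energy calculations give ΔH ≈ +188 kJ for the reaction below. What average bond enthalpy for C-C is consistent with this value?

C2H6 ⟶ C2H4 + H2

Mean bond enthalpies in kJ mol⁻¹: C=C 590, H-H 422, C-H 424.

Let D be the C-C bond energy.
Σ(broken) = 1×D + 6×424 = 2544 + D
Σ(formed) = 4×424 + 1×590 + 1×422 = 2708
ΔH = Σ(broken) − Σ(formed) = (2544 + D) − (2708) = −164 + D
Setting this equal to +188 kJ gives D = 352 kJ/mol.

D(C-C) ≈ 352 kJ/mol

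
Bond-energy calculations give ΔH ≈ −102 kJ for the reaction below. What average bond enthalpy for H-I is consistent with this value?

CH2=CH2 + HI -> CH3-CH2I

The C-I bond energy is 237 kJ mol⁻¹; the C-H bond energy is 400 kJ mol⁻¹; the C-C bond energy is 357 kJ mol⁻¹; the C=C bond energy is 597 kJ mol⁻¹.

D(H-I) ≈ 295 kJ/mol

Let D be the H-I bond energy.
Σ(broken) = 4×400 + 1×597 + 1×D = 2197 + D
Σ(formed) = 1×357 + 5×400 + 1×237 = 2594
ΔH = Σ(broken) − Σ(formed) = (2197 + D) − (2594) = −397 + D
Setting this equal to −102 kJ gives D = 295 kJ/mol.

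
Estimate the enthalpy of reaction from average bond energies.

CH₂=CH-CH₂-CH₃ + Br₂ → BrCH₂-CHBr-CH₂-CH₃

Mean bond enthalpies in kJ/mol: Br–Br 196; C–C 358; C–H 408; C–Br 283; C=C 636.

Bonds broken (reactants):
  Br–Br: 1 × 196 = 196
  C–C: 2 × 358 = 716
  C–H: 8 × 408 = 3264
  C=C: 1 × 636 = 636
  Σ(broken) = 4812 kJ
Bonds formed (products):
  C–Br: 2 × 283 = 566
  C–C: 3 × 358 = 1074
  C–H: 8 × 408 = 3264
  Σ(formed) = 4904 kJ
ΔH = Σ(broken) − Σ(formed) = 4812 − 4904 = −92 kJ

ΔH ≈ −92 kJ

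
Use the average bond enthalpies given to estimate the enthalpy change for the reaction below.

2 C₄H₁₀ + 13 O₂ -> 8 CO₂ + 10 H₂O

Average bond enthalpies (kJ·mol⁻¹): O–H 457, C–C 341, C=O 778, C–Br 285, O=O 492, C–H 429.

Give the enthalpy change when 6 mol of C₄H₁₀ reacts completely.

ΔH = −13698 kJ

Bonds broken (reactants):
  C–C: 6 × 341 = 2046
  C–H: 20 × 429 = 8580
  O=O: 13 × 492 = 6396
  Σ(broken) = 17022 kJ
Bonds formed (products):
  C=O: 16 × 778 = 12448
  O–H: 20 × 457 = 9140
  Σ(formed) = 21588 kJ
ΔH = Σ(broken) − Σ(formed) = 17022 − 21588 = −4566 kJ
For 3× the reaction as written: 3 × (−4566) = −13698 kJ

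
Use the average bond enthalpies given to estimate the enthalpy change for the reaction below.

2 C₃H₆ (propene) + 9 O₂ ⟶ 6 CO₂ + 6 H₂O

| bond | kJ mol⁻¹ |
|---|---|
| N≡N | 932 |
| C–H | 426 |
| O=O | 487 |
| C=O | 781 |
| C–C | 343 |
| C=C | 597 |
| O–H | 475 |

ΔH ≈ −3697 kJ

Bonds broken (reactants):
  C–C: 2 × 343 = 686
  C–H: 12 × 426 = 5112
  C=C: 2 × 597 = 1194
  O=O: 9 × 487 = 4383
  Σ(broken) = 11375 kJ
Bonds formed (products):
  C=O: 12 × 781 = 9372
  O–H: 12 × 475 = 5700
  Σ(formed) = 15072 kJ
ΔH = Σ(broken) − Σ(formed) = 11375 − 15072 = −3697 kJ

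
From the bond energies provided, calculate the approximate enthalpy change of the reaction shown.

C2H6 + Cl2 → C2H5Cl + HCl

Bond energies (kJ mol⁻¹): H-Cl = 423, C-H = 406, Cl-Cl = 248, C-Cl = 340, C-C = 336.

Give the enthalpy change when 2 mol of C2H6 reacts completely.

ΔH = −218 kJ

Bonds broken (reactants):
  C-C: 1 × 336 = 336
  C-H: 6 × 406 = 2436
  Cl-Cl: 1 × 248 = 248
  Σ(broken) = 3020 kJ
Bonds formed (products):
  C-C: 1 × 336 = 336
  C-Cl: 1 × 340 = 340
  C-H: 5 × 406 = 2030
  H-Cl: 1 × 423 = 423
  Σ(formed) = 3129 kJ
ΔH = Σ(broken) − Σ(formed) = 3020 − 3129 = −109 kJ
For 2× the reaction as written: 2 × (−109) = −218 kJ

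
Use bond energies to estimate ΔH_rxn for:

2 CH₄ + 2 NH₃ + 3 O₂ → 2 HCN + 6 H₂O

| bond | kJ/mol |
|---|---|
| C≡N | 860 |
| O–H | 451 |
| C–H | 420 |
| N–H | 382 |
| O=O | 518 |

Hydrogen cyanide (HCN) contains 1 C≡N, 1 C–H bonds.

ΔH ≈ −766 kJ

Bonds broken (reactants):
  C–H: 8 × 420 = 3360
  N–H: 6 × 382 = 2292
  O=O: 3 × 518 = 1554
  Σ(broken) = 7206 kJ
Bonds formed (products):
  C≡N: 2 × 860 = 1720
  C–H: 2 × 420 = 840
  O–H: 12 × 451 = 5412
  Σ(formed) = 7972 kJ
ΔH = Σ(broken) − Σ(formed) = 7206 − 7972 = −766 kJ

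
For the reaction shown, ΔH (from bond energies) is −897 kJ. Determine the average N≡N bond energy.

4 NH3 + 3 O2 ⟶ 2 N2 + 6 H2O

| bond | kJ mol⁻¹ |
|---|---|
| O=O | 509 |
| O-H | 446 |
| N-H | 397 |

Let D be the N≡N bond energy.
Σ(broken) = 12×397 + 3×509 = 6291
Σ(formed) = 2×D + 12×446 = 5352 + 2D
ΔH = Σ(broken) − Σ(formed) = (6291) − (5352 + 2D) = +939 − 2D
Setting this equal to −897 kJ gives 2D = 1836, so D = 918 kJ/mol.

D(N≡N) ≈ 918 kJ/mol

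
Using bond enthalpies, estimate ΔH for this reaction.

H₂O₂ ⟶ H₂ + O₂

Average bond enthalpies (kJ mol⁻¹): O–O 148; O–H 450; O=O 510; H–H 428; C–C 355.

Bonds broken (reactants):
  O–H: 2 × 450 = 900
  O–O: 1 × 148 = 148
  Σ(broken) = 1048 kJ
Bonds formed (products):
  H–H: 1 × 428 = 428
  O=O: 1 × 510 = 510
  Σ(formed) = 938 kJ
ΔH = Σ(broken) − Σ(formed) = 1048 − 938 = +110 kJ

ΔH ≈ +110 kJ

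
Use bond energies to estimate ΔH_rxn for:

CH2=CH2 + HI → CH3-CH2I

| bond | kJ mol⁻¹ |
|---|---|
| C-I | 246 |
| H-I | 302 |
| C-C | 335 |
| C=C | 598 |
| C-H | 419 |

ΔH ≈ −100 kJ

Bonds broken (reactants):
  C-H: 4 × 419 = 1676
  C=C: 1 × 598 = 598
  H-I: 1 × 302 = 302
  Σ(broken) = 2576 kJ
Bonds formed (products):
  C-C: 1 × 335 = 335
  C-H: 5 × 419 = 2095
  C-I: 1 × 246 = 246
  Σ(formed) = 2676 kJ
ΔH = Σ(broken) − Σ(formed) = 2576 − 2676 = −100 kJ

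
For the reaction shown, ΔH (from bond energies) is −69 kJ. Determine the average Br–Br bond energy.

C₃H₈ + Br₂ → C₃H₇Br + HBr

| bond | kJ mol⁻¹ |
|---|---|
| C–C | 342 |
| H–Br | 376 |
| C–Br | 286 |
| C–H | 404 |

D(Br–Br) ≈ 189 kJ/mol

Let D be the Br–Br bond energy.
Σ(broken) = 1×D + 2×342 + 8×404 = 3916 + D
Σ(formed) = 1×286 + 2×342 + 7×404 + 1×376 = 4174
ΔH = Σ(broken) − Σ(formed) = (3916 + D) − (4174) = −258 + D
Setting this equal to −69 kJ gives D = 189 kJ/mol.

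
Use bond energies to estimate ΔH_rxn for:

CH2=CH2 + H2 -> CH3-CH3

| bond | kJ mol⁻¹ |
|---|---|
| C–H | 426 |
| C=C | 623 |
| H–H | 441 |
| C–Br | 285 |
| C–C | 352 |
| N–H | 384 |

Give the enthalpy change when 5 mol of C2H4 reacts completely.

ΔH = −700 kJ

Bonds broken (reactants):
  C–H: 4 × 426 = 1704
  C=C: 1 × 623 = 623
  H–H: 1 × 441 = 441
  Σ(broken) = 2768 kJ
Bonds formed (products):
  C–C: 1 × 352 = 352
  C–H: 6 × 426 = 2556
  Σ(formed) = 2908 kJ
ΔH = Σ(broken) − Σ(formed) = 2768 − 2908 = −140 kJ
For 5× the reaction as written: 5 × (−140) = −700 kJ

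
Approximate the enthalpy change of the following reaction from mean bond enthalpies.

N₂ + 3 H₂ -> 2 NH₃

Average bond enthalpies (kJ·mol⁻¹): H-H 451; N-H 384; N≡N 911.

ΔH ≈ −40 kJ

Bonds broken (reactants):
  H-H: 3 × 451 = 1353
  N≡N: 1 × 911 = 911
  Σ(broken) = 2264 kJ
Bonds formed (products):
  N-H: 6 × 384 = 2304
  Σ(formed) = 2304 kJ
ΔH = Σ(broken) − Σ(formed) = 2264 − 2304 = −40 kJ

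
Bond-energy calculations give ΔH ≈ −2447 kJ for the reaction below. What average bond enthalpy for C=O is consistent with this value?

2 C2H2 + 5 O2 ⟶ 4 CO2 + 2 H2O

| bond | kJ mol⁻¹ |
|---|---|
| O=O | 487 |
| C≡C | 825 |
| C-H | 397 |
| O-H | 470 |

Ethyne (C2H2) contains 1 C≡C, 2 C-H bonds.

D(C=O) ≈ 780 kJ/mol

Let D be the C=O bond energy.
Σ(broken) = 2×825 + 4×397 + 5×487 = 5673
Σ(formed) = 8×D + 4×470 = 1880 + 8D
ΔH = Σ(broken) − Σ(formed) = (5673) − (1880 + 8D) = +3793 − 8D
Setting this equal to −2447 kJ gives 8D = 6240, so D = 780 kJ/mol.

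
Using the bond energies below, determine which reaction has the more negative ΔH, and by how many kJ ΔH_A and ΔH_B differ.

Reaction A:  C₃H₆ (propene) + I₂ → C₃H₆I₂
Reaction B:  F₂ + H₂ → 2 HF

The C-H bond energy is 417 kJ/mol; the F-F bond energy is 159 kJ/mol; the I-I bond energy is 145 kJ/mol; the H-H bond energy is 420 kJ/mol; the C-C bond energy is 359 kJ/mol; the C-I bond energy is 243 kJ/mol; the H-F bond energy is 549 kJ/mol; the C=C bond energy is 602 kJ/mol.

Reaction A:
  Bonds broken (reactants):
    C-C: 1 × 359 = 359
    C-H: 6 × 417 = 2502
    C=C: 1 × 602 = 602
    I-I: 1 × 145 = 145
    Σ(broken) = 3608 kJ
  Bonds formed (products):
    C-C: 2 × 359 = 718
    C-H: 6 × 417 = 2502
    C-I: 2 × 243 = 486
    Σ(formed) = 3706 kJ
  ΔH_A = 3608 − 3706 = −98 kJ
Reaction B:
  Bonds broken (reactants):
    F-F: 1 × 159 = 159
    H-H: 1 × 420 = 420
    Σ(broken) = 579 kJ
  Bonds formed (products):
    H-F: 2 × 549 = 1098
    Σ(formed) = 1098 kJ
  ΔH_B = 579 − 1098 = −519 kJ
ΔH_A − ΔH_B = +421 kJ, so reaction B has the more negative ΔH; |ΔH_A − ΔH_B| = 421 kJ.

Reaction B, by 421 kJ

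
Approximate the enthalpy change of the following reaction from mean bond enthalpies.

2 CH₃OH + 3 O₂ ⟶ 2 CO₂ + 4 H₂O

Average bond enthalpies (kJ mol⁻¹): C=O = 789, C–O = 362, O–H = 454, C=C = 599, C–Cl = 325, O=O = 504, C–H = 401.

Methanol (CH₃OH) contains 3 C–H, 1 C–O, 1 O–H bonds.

Bonds broken (reactants):
  C–H: 6 × 401 = 2406
  C–O: 2 × 362 = 724
  O–H: 2 × 454 = 908
  O=O: 3 × 504 = 1512
  Σ(broken) = 5550 kJ
Bonds formed (products):
  C=O: 4 × 789 = 3156
  O–H: 8 × 454 = 3632
  Σ(formed) = 6788 kJ
ΔH = Σ(broken) − Σ(formed) = 5550 − 6788 = −1238 kJ

ΔH ≈ −1238 kJ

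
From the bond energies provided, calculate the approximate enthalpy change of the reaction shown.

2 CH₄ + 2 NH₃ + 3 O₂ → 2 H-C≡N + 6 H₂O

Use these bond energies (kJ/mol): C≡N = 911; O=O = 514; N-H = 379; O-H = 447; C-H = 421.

ΔH ≈ −844 kJ

Bonds broken (reactants):
  C-H: 8 × 421 = 3368
  N-H: 6 × 379 = 2274
  O=O: 3 × 514 = 1542
  Σ(broken) = 7184 kJ
Bonds formed (products):
  C≡N: 2 × 911 = 1822
  C-H: 2 × 421 = 842
  O-H: 12 × 447 = 5364
  Σ(formed) = 8028 kJ
ΔH = Σ(broken) − Σ(formed) = 7184 − 8028 = −844 kJ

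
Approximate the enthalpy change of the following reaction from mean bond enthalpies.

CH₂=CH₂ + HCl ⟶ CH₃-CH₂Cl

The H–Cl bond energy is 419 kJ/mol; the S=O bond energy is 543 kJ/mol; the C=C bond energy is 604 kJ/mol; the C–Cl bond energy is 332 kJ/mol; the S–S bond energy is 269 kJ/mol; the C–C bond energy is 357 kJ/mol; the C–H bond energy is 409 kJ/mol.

ΔH ≈ −75 kJ

Bonds broken (reactants):
  C–H: 4 × 409 = 1636
  C=C: 1 × 604 = 604
  H–Cl: 1 × 419 = 419
  Σ(broken) = 2659 kJ
Bonds formed (products):
  C–C: 1 × 357 = 357
  C–Cl: 1 × 332 = 332
  C–H: 5 × 409 = 2045
  Σ(formed) = 2734 kJ
ΔH = Σ(broken) − Σ(formed) = 2659 − 2734 = −75 kJ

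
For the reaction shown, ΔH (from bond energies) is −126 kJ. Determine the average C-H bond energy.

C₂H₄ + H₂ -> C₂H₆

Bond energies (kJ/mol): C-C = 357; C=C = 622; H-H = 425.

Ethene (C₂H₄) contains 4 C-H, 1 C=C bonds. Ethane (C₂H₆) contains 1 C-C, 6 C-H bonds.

Let D be the C-H bond energy.
Σ(broken) = 4×D + 1×622 + 1×425 = 1047 + 4D
Σ(formed) = 1×357 + 6×D = 357 + 6D
ΔH = Σ(broken) − Σ(formed) = (1047 + 4D) − (357 + 6D) = +690 − 2D
Setting this equal to −126 kJ gives 2D = 816, so D = 408 kJ/mol.

D(C-H) ≈ 408 kJ/mol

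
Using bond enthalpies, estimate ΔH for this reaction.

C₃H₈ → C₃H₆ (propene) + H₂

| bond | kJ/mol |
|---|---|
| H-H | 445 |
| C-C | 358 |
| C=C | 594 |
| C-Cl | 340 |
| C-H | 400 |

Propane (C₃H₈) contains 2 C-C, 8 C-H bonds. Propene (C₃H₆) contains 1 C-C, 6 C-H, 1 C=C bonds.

Bonds broken (reactants):
  C-C: 2 × 358 = 716
  C-H: 8 × 400 = 3200
  Σ(broken) = 3916 kJ
Bonds formed (products):
  C-C: 1 × 358 = 358
  C-H: 6 × 400 = 2400
  C=C: 1 × 594 = 594
  H-H: 1 × 445 = 445
  Σ(formed) = 3797 kJ
ΔH = Σ(broken) − Σ(formed) = 3916 − 3797 = +119 kJ

ΔH ≈ +119 kJ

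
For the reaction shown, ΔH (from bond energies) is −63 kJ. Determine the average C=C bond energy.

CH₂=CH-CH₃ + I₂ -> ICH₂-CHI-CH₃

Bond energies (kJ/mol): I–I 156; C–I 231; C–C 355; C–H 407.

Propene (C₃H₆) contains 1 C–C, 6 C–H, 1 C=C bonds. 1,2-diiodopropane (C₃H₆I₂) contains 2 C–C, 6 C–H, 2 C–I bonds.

Let D be the C=C bond energy.
Σ(broken) = 1×355 + 6×407 + 1×D + 1×156 = 2953 + D
Σ(formed) = 2×355 + 6×407 + 2×231 = 3614
ΔH = Σ(broken) − Σ(formed) = (2953 + D) − (3614) = −661 + D
Setting this equal to −63 kJ gives D = 598 kJ/mol.

D(C=C) ≈ 598 kJ/mol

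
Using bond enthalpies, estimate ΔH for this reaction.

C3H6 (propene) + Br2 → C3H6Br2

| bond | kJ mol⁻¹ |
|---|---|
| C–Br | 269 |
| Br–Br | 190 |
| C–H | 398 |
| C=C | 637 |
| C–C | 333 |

ΔH ≈ −44 kJ

Bonds broken (reactants):
  Br–Br: 1 × 190 = 190
  C–C: 1 × 333 = 333
  C–H: 6 × 398 = 2388
  C=C: 1 × 637 = 637
  Σ(broken) = 3548 kJ
Bonds formed (products):
  C–Br: 2 × 269 = 538
  C–C: 2 × 333 = 666
  C–H: 6 × 398 = 2388
  Σ(formed) = 3592 kJ
ΔH = Σ(broken) − Σ(formed) = 3548 − 3592 = −44 kJ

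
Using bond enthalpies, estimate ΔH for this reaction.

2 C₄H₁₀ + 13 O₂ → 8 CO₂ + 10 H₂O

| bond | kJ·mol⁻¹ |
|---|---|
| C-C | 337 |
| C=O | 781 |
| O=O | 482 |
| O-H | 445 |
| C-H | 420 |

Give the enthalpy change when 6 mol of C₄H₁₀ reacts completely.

ΔH = −14124 kJ

Bonds broken (reactants):
  C-C: 6 × 337 = 2022
  C-H: 20 × 420 = 8400
  O=O: 13 × 482 = 6266
  Σ(broken) = 16688 kJ
Bonds formed (products):
  C=O: 16 × 781 = 12496
  O-H: 20 × 445 = 8900
  Σ(formed) = 21396 kJ
ΔH = Σ(broken) − Σ(formed) = 16688 − 21396 = −4708 kJ
For 3× the reaction as written: 3 × (−4708) = −14124 kJ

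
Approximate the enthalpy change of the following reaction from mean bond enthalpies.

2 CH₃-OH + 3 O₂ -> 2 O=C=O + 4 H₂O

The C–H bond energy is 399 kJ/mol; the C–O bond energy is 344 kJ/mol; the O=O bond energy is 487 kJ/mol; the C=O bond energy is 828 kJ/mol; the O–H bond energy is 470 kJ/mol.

ΔH ≈ −1589 kJ

Bonds broken (reactants):
  C–H: 6 × 399 = 2394
  C–O: 2 × 344 = 688
  O–H: 2 × 470 = 940
  O=O: 3 × 487 = 1461
  Σ(broken) = 5483 kJ
Bonds formed (products):
  C=O: 4 × 828 = 3312
  O–H: 8 × 470 = 3760
  Σ(formed) = 7072 kJ
ΔH = Σ(broken) − Σ(formed) = 5483 − 7072 = −1589 kJ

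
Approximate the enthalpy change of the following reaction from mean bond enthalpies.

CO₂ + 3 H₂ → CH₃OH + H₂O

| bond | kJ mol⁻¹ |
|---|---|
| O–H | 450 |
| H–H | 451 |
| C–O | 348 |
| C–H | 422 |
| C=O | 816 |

ΔH ≈ +21 kJ

Bonds broken (reactants):
  C=O: 2 × 816 = 1632
  H–H: 3 × 451 = 1353
  Σ(broken) = 2985 kJ
Bonds formed (products):
  C–H: 3 × 422 = 1266
  C–O: 1 × 348 = 348
  O–H: 3 × 450 = 1350
  Σ(formed) = 2964 kJ
ΔH = Σ(broken) − Σ(formed) = 2985 − 2964 = +21 kJ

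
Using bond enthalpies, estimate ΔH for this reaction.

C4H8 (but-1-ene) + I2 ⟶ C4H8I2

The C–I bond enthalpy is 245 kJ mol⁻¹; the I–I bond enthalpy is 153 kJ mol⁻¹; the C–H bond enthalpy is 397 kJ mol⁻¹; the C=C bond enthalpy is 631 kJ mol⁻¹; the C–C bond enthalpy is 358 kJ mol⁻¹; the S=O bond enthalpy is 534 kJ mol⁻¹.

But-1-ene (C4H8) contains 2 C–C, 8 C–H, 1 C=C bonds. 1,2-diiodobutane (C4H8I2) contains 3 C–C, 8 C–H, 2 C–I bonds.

ΔH ≈ −64 kJ

Bonds broken (reactants):
  C–C: 2 × 358 = 716
  C–H: 8 × 397 = 3176
  C=C: 1 × 631 = 631
  I–I: 1 × 153 = 153
  Σ(broken) = 4676 kJ
Bonds formed (products):
  C–C: 3 × 358 = 1074
  C–H: 8 × 397 = 3176
  C–I: 2 × 245 = 490
  Σ(formed) = 4740 kJ
ΔH = Σ(broken) − Σ(formed) = 4676 − 4740 = −64 kJ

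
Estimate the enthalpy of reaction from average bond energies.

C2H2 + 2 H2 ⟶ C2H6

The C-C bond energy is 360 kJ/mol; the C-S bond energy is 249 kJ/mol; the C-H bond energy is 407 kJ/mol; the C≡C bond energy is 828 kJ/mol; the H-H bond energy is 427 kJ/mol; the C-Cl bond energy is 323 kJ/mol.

ΔH ≈ −306 kJ

Bonds broken (reactants):
  C≡C: 1 × 828 = 828
  C-H: 2 × 407 = 814
  H-H: 2 × 427 = 854
  Σ(broken) = 2496 kJ
Bonds formed (products):
  C-C: 1 × 360 = 360
  C-H: 6 × 407 = 2442
  Σ(formed) = 2802 kJ
ΔH = Σ(broken) − Σ(formed) = 2496 − 2802 = −306 kJ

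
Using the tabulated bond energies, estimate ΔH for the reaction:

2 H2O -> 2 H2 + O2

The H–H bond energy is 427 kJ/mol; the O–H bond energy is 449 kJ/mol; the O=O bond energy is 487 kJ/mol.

ΔH ≈ +455 kJ

Bonds broken (reactants):
  O–H: 4 × 449 = 1796
  Σ(broken) = 1796 kJ
Bonds formed (products):
  H–H: 2 × 427 = 854
  O=O: 1 × 487 = 487
  Σ(formed) = 1341 kJ
ΔH = Σ(broken) − Σ(formed) = 1796 − 1341 = +455 kJ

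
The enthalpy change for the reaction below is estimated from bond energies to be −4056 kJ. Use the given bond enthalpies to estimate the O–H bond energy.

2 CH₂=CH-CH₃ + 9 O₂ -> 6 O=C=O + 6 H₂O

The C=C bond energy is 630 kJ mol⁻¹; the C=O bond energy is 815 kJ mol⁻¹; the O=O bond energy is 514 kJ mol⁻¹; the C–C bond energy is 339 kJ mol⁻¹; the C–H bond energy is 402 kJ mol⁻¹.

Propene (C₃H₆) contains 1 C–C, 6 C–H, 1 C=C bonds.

D(O–H) ≈ 472 kJ/mol

Let D be the O–H bond energy.
Σ(broken) = 2×339 + 12×402 + 2×630 + 9×514 = 11388
Σ(formed) = 12×815 + 12×D = 9780 + 12D
ΔH = Σ(broken) − Σ(formed) = (11388) − (9780 + 12D) = +1608 − 12D
Setting this equal to −4056 kJ gives 12D = 5664, so D = 472 kJ/mol.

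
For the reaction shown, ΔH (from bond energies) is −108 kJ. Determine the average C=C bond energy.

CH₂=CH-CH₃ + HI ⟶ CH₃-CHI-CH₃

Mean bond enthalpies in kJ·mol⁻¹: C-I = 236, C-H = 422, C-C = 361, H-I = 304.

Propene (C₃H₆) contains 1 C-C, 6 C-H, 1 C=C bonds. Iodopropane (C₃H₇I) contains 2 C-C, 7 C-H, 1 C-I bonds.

D(C=C) ≈ 607 kJ/mol

Let D be the C=C bond energy.
Σ(broken) = 1×361 + 6×422 + 1×D + 1×304 = 3197 + D
Σ(formed) = 2×361 + 7×422 + 1×236 = 3912
ΔH = Σ(broken) − Σ(formed) = (3197 + D) − (3912) = −715 + D
Setting this equal to −108 kJ gives D = 607 kJ/mol.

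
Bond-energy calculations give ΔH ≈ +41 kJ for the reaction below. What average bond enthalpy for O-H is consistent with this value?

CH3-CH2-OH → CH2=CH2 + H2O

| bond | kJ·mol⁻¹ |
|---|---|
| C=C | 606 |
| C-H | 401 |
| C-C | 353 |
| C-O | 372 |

D(O-H) ≈ 479 kJ/mol

Let D be the O-H bond energy.
Σ(broken) = 1×353 + 5×401 + 1×372 + 1×D = 2730 + D
Σ(formed) = 4×401 + 1×606 + 2×D = 2210 + 2D
ΔH = Σ(broken) − Σ(formed) = (2730 + D) − (2210 + 2D) = +520 − D
Setting this equal to +41 kJ gives D = 479 kJ/mol.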